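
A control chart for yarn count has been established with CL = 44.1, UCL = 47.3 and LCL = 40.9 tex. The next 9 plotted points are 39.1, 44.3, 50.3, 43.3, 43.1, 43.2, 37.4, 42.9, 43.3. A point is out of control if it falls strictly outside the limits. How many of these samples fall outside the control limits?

3

Compare each point to [40.9, 47.3]: sample 1 = 39.1 < LCL; sample 3 = 50.3 > UCL; sample 7 = 37.4 < LCL.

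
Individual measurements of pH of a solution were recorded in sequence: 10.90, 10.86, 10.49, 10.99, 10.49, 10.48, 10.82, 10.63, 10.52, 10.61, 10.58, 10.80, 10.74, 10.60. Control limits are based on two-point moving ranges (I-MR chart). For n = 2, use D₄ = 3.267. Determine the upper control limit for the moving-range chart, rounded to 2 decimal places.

Moving ranges: 0.04, 0.37, 0.50, 0.50, 0.01, 0.34, 0.19, 0.11, 0.09, 0.03, 0.22, 0.06, 0.14; M̄R̄ = 2.6000 / 13 = 0.2000
UCL_MR = D₄·M̄R̄ = 3.267 × 0.2000 = 0.6534

0.65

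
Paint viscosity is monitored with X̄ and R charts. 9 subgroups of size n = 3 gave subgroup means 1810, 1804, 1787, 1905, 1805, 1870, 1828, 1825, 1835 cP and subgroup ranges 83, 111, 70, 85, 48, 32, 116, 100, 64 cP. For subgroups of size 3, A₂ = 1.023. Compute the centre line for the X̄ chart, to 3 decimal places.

1829.889

X̄̄ = (1810 + 1804 + 1787 + 1905 + 1805 + 1870 + 1828 + 1825 + 1835) / 9 = 16469.0000 / 9 = 1829.8889
CL = X̄̄ = 1829.8889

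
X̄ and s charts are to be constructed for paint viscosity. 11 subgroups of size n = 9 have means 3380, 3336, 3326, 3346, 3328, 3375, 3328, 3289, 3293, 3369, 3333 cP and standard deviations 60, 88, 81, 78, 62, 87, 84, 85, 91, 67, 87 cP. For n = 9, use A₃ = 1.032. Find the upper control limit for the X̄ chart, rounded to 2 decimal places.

X̄̄ = (3380 + 3336 + 3326 + 3346 + 3328 + 3375 + 3328 + 3289 + 3293 + 3369 + 3333) / 11 = 3336.6364
s̄ = (60 + 88 + 81 + 78 + 62 + 87 + 84 + 85 + 91 + 67 + 87) / 11 = 79.0909
UCL = X̄̄ + A₃·s̄ = 3336.6364 + 1.032 × 79.0909 = 3418.2582

3418.26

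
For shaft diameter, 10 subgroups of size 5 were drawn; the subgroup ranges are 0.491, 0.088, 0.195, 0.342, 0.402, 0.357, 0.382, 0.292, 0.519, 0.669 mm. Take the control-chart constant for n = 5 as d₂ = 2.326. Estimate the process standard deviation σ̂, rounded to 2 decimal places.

0.16

R̄ = (0.491 + 0.088 + 0.195 + 0.342 + 0.402 + 0.357 + 0.382 + 0.292 + 0.519 + 0.669) / 10 = 0.3737
σ̂ = R̄ / d₂ = 0.3737 / 2.326 = 0.1607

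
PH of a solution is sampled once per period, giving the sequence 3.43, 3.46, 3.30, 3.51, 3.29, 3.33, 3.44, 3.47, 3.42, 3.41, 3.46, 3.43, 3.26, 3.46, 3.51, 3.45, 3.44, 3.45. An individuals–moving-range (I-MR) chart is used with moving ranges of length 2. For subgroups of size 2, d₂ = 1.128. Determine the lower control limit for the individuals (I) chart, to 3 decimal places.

X̄ = (3.43 + 3.46 + 3.30 + 3.51 + 3.29 + 3.33 + 3.44 + 3.47 + 3.42 + 3.41 + 3.46 + 3.43 + 3.26 + 3.46 + 3.51 + 3.45 + 3.44 + 3.45) / 18 = 3.4178
Moving ranges: 0.03, 0.16, 0.21, 0.22, 0.04, 0.11, 0.03, 0.05, 0.01, 0.05, 0.03, 0.17, 0.20, 0.05, 0.06, 0.01, 0.01; M̄R̄ = 1.4400 / 17 = 0.0847
LCL = X̄ − 3·M̄R̄/d₂ = 3.4178 − 3 × 0.0847 / 1.128 = 3.1925

3.192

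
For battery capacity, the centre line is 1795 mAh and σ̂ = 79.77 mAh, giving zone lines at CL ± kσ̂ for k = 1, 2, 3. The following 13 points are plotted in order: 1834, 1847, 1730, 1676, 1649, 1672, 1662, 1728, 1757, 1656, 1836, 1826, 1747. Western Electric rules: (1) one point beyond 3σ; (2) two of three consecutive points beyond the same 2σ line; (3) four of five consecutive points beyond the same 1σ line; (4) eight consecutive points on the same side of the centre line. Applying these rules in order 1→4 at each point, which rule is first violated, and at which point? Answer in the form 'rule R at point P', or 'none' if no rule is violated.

rule 3 at point 7

Zone of each point (C = within 1σ̂, B = 1σ̂–2σ̂, A = 2σ̂–3σ̂, * = beyond 3σ̂; sign = side of CL): 1:+C, 2:+C, 3:-C, 4:-B, 5:-B, 6:-B, 7:-B, 8:-C, 9:-C, 10:-B, 11:+C, 12:+C, 13:-C
Rule 3 (four of five consecutive points beyond the same 1σ limit) is satisfied at point 7.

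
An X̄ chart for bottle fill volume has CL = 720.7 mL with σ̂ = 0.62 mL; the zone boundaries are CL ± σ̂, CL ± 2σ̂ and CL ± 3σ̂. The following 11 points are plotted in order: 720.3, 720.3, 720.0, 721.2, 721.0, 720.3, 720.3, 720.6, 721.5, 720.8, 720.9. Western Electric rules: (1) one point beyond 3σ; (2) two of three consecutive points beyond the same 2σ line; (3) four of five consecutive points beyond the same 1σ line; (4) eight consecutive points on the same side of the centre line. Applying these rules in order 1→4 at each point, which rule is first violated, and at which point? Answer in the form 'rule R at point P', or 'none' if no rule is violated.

Zone of each point (C = within 1σ̂, B = 1σ̂–2σ̂, A = 2σ̂–3σ̂, * = beyond 3σ̂; sign = side of CL): 1:-C, 2:-C, 3:-B, 4:+C, 5:+C, 6:-C, 7:-C, 8:-C, 9:+B, 10:+C, 11:+C
No rule fires across all 11 points.

none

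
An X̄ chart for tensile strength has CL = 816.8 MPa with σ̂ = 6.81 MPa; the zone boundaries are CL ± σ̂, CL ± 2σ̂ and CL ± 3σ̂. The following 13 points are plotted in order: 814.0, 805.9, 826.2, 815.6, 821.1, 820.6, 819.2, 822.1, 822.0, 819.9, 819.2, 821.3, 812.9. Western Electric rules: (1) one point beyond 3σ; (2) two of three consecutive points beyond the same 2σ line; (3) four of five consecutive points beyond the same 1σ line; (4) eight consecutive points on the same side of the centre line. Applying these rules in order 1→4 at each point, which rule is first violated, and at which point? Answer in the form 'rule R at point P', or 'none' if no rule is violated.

Zone of each point (C = within 1σ̂, B = 1σ̂–2σ̂, A = 2σ̂–3σ̂, * = beyond 3σ̂; sign = side of CL): 1:-C, 2:-B, 3:+B, 4:-C, 5:+C, 6:+C, 7:+C, 8:+C, 9:+C, 10:+C, 11:+C, 12:+C, 13:-C
Rule 4 (eight consecutive points on the same side of the centre line) is satisfied at point 12.

rule 4 at point 12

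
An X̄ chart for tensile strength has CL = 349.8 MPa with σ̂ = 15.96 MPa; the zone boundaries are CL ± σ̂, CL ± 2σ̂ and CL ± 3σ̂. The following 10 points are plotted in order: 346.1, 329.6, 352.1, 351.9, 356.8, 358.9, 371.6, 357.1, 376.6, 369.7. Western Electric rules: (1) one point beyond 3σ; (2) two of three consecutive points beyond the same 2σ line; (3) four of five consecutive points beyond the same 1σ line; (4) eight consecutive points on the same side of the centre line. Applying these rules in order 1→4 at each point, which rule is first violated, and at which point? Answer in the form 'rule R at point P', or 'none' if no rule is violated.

rule 4 at point 10

Zone of each point (C = within 1σ̂, B = 1σ̂–2σ̂, A = 2σ̂–3σ̂, * = beyond 3σ̂; sign = side of CL): 1:-C, 2:-B, 3:+C, 4:+C, 5:+C, 6:+C, 7:+B, 8:+C, 9:+B, 10:+B
Rule 4 (eight consecutive points on the same side of the centre line) is satisfied at point 10.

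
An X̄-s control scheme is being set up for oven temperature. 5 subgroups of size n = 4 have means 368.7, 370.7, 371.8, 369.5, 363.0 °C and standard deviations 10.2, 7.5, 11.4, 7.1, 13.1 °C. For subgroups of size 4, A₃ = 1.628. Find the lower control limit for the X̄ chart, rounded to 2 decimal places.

352.69

X̄̄ = (368.7 + 370.7 + 371.8 + 369.5 + 363.0) / 5 = 368.7400
s̄ = (10.2 + 7.5 + 11.4 + 7.1 + 13.1) / 5 = 9.8600
LCL = X̄̄ − A₃·s̄ = 368.7400 − 1.628 × 9.8600 = 352.6879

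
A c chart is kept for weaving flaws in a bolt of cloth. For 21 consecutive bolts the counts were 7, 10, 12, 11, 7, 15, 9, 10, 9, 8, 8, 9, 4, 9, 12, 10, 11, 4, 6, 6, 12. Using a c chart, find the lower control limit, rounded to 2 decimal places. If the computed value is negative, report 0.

c̄ = (7 + 10 + 12 + 11 + 7 + 15 + 9 + 10 + 9 + 8 + 8 + 9 + 4 + 9 + 12 + 10 + 11 + 4 + 6 + 6 + 12) / 21 = 189 / 21 = 9.0000
LCL = c̄ − 3√c̄ = 9.0000 − 3 × 3.0000 = 0.0000

0.00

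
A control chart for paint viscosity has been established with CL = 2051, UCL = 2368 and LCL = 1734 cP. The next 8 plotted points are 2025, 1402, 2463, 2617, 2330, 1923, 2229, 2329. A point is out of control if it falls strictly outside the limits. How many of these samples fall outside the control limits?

Compare each point to [1734, 2368]: sample 2 = 1402 < LCL; sample 3 = 2463 > UCL; sample 4 = 2617 > UCL.

3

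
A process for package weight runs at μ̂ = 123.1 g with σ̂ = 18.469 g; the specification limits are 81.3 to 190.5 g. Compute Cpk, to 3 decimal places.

Cpu = (USL − μ̂) / (3σ̂) = (190.5 − 123.1) / (3 × 18.469) = 1.2165; Cpl = (μ̂ − LSL) / (3σ̂) = (123.1 − 81.3) / (3 × 18.469) = 0.7544; Cpk = min(Cpu, Cpl) = 0.7544

0.754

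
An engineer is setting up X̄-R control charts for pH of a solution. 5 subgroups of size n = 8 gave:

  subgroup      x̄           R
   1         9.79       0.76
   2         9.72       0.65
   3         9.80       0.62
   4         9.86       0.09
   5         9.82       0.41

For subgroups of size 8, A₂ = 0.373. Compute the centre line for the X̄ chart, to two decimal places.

X̄̄ = (9.79 + 9.72 + 9.80 + 9.86 + 9.82) / 5 = 48.9900 / 5 = 9.7980
CL = X̄̄ = 9.7980

9.80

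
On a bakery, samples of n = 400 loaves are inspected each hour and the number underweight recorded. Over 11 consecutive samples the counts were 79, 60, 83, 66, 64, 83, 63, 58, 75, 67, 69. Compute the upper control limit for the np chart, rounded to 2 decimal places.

92.49

p̄ = Σdᵢ / (k·n) = 767 / (11 × 400) = 0.17432
UCL = np̄ + 3·√(np̄(1−p̄)) = 69.7273 + 3 × √(69.7273×0.82568) = 69.7273 + 3 × 7.5877 = 92.4902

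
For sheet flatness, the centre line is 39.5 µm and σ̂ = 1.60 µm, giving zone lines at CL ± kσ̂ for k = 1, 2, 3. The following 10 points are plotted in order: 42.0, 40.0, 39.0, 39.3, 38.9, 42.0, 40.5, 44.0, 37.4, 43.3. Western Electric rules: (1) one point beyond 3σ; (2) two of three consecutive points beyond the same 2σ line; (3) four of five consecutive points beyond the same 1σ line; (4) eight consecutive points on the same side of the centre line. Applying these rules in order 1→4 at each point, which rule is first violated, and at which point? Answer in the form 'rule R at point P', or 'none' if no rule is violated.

rule 2 at point 10

Zone of each point (C = within 1σ̂, B = 1σ̂–2σ̂, A = 2σ̂–3σ̂, * = beyond 3σ̂; sign = side of CL): 1:+B, 2:+C, 3:-C, 4:-C, 5:-C, 6:+B, 7:+C, 8:+A, 9:-B, 10:+A
Rule 2 (two of three consecutive points beyond the same 2σ limit) is satisfied at point 10.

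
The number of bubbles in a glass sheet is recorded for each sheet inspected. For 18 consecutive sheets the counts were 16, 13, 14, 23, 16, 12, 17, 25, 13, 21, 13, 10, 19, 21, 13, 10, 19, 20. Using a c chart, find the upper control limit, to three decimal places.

28.534

c̄ = (16 + 13 + 14 + 23 + 16 + 12 + 17 + 25 + 13 + 21 + 13 + 10 + 19 + 21 + 13 + 10 + 19 + 20) / 18 = 295 / 18 = 16.3889
UCL = c̄ + 3√c̄ = 16.3889 + 3 × √16.3889 = 16.3889 + 3 × 4.0483 = 28.5338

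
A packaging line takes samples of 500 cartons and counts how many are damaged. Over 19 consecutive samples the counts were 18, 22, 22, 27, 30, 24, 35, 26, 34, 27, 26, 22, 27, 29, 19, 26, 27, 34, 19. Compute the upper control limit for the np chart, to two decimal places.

40.89

p̄ = Σdᵢ / (k·n) = 494 / (19 × 500) = 0.05200
UCL = np̄ + 3·√(np̄(1−p̄)) = 26.0000 + 3 × √(26.0000×0.94800) = 26.0000 + 3 × 4.9647 = 40.8940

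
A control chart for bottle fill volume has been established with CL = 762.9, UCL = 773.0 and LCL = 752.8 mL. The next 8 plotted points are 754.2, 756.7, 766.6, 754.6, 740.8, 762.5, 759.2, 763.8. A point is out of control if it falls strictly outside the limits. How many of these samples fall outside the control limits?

Compare each point to [752.8, 773.0]: sample 5 = 740.8 < LCL.

1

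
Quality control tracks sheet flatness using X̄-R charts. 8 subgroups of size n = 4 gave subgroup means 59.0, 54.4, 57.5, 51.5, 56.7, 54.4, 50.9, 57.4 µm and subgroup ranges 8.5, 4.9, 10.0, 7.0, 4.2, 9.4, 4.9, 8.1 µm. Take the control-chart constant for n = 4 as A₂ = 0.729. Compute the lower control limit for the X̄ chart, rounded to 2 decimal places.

X̄̄ = (59.0 + 54.4 + 57.5 + 51.5 + 56.7 + 54.4 + 50.9 + 57.4) / 8 = 441.8000 / 8 = 55.2250
R̄ = (8.5 + 4.9 + 10.0 + 7.0 + 4.2 + 9.4 + 4.9 + 8.1) / 8 = 57.0000 / 8 = 7.1250
LCL = X̄̄ − A₂·R̄ = 55.2250 − 0.729 × 7.1250 = 50.0309

50.03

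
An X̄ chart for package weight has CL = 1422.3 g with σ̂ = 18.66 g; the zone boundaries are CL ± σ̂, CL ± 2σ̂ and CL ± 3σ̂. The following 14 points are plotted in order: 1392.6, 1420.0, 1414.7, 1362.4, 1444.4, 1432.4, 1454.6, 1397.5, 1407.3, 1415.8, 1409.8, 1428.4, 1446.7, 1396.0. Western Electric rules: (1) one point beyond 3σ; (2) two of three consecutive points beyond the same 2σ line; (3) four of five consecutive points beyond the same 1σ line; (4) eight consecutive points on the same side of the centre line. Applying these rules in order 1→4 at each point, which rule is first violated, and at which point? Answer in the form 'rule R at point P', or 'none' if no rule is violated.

rule 1 at point 4

Zone of each point (C = within 1σ̂, B = 1σ̂–2σ̂, A = 2σ̂–3σ̂, * = beyond 3σ̂; sign = side of CL): 1:-B, 2:-C, 3:-C, 4:-*, 5:+B, 6:+C, 7:+B, 8:-B, 9:-C, 10:-C, 11:-C, 12:+C, 13:+B, 14:-B
Rule 1 (one point beyond the 3σ limits) is satisfied at point 4.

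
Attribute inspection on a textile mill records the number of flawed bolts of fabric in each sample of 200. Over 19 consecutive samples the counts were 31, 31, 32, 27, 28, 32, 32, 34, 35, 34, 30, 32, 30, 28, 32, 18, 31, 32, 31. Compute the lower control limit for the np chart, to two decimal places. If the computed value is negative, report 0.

p̄ = Σdᵢ / (k·n) = 580 / (19 × 200) = 0.15263
LCL = np̄ − 3·√(np̄(1−p̄)) = 30.5263 − 3 × 5.0860 = 15.2684

15.27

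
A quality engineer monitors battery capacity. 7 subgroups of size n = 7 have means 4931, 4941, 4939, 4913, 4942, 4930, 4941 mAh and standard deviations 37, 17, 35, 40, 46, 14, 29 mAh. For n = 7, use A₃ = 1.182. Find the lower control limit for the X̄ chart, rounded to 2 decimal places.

4897.05

X̄̄ = (4931 + 4941 + 4939 + 4913 + 4942 + 4930 + 4941) / 7 = 4933.8571
s̄ = (37 + 17 + 35 + 40 + 46 + 14 + 29) / 7 = 31.1429
LCL = X̄̄ − A₃·s̄ = 4933.8571 − 1.182 × 31.1429 = 4897.0463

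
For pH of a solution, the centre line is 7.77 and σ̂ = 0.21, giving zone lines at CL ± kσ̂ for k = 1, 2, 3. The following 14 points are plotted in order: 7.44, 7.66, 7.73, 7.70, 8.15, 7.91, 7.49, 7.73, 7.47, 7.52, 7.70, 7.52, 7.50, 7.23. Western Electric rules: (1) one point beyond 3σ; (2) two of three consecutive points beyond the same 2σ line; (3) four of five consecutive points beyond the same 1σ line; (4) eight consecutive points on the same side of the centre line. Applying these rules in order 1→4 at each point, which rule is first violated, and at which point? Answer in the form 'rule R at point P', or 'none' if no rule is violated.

Zone of each point (C = within 1σ̂, B = 1σ̂–2σ̂, A = 2σ̂–3σ̂, * = beyond 3σ̂; sign = side of CL): 1:-B, 2:-C, 3:-C, 4:-C, 5:+B, 6:+C, 7:-B, 8:-C, 9:-B, 10:-B, 11:-C, 12:-B, 13:-B, 14:-A
Rule 3 (four of five consecutive points beyond the same 1σ limit) is satisfied at point 13.

rule 3 at point 13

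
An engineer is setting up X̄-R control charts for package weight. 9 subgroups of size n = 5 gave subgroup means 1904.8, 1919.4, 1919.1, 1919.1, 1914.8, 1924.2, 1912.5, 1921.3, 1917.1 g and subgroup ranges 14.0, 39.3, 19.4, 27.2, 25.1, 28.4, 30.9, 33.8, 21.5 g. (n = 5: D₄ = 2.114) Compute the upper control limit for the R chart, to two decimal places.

R̄ = (14.0 + 39.3 + 19.4 + 27.2 + 25.1 + 28.4 + 30.9 + 33.8 + 21.5) / 9 = 239.6000 / 9 = 26.6222
UCL_R = D₄·R̄ = 2.114 × 26.6222 = 56.2794

56.28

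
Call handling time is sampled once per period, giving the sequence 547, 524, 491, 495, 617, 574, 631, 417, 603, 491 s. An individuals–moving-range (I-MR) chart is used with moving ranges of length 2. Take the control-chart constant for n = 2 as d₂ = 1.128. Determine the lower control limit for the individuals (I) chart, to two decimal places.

X̄ = (547 + 524 + 491 + 495 + 617 + 574 + 631 + 417 + 603 + 491) / 10 = 539.0000
Moving ranges: 23, 33, 4, 122, 43, 57, 214, 186, 112; M̄R̄ = 794.0000 / 9 = 88.2222
LCL = X̄ − 3·M̄R̄/d₂ = 539.0000 − 3 × 88.2222 / 1.128 = 304.3664

304.37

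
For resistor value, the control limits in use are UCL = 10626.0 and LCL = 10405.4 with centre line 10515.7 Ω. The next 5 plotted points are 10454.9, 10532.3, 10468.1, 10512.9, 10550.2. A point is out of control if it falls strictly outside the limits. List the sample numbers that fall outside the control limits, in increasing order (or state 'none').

none

All 5 points lie within [10405.4, 10626.0].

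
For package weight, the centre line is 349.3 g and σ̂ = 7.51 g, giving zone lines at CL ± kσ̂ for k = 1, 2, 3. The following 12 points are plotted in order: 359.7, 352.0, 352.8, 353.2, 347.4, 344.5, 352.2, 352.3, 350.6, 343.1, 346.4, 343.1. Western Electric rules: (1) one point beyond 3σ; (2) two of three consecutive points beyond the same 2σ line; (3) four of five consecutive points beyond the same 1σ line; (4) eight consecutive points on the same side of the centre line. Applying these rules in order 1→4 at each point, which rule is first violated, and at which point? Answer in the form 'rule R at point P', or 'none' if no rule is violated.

none

Zone of each point (C = within 1σ̂, B = 1σ̂–2σ̂, A = 2σ̂–3σ̂, * = beyond 3σ̂; sign = side of CL): 1:+B, 2:+C, 3:+C, 4:+C, 5:-C, 6:-C, 7:+C, 8:+C, 9:+C, 10:-C, 11:-C, 12:-C
No rule fires across all 12 points.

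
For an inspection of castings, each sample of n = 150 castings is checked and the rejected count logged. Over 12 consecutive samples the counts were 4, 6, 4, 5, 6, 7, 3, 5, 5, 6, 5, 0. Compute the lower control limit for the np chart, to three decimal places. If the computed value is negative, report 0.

0.000

p̄ = Σdᵢ / (k·n) = 56 / (12 × 150) = 0.03111
LCL = np̄ − 3·√(np̄(1−p̄)) = 4.6667 − 3 × 2.1264 = -1.7125 → 0 (negative, so LCL = 0)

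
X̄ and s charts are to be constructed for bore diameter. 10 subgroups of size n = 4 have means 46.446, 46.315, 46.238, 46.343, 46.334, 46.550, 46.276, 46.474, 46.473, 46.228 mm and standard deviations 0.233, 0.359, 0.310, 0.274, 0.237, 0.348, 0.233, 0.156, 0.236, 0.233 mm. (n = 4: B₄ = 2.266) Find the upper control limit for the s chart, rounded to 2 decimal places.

0.59

s̄ = (0.233 + 0.359 + 0.310 + 0.274 + 0.237 + 0.348 + 0.233 + 0.156 + 0.236 + 0.233) / 10 = 0.2619
UCL_s = B₄·s̄ = 2.266 × 0.2619 = 0.5935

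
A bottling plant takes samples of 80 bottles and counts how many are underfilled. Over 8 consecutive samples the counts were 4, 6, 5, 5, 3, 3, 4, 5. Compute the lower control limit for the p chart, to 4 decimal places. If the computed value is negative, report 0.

p̄ = Σdᵢ / (k·n) = 35 / (8 × 80) = 0.05469
LCL = p̄ − 3·√(p̄(1−p̄)/n) = 0.05469 − 3 × 0.02542 = -0.02157 → 0 (negative, so LCL = 0)

0.0000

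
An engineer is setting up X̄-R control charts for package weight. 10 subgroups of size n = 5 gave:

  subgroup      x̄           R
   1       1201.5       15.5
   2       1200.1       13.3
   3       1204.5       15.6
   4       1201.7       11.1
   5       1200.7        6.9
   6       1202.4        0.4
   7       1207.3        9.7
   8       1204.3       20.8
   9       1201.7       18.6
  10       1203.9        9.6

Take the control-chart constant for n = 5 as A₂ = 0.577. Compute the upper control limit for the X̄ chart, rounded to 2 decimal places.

X̄̄ = (1201.5 + 1200.1 + 1204.5 + 1201.7 + 1200.7 + 1202.4 + 1207.3 + 1204.3 + 1201.7 + 1203.9) / 10 = 12028.1000 / 10 = 1202.8100
R̄ = (15.5 + 13.3 + 15.6 + 11.1 + 6.9 + 0.4 + 9.7 + 20.8 + 18.6 + 9.6) / 10 = 121.5000 / 10 = 12.1500
UCL = X̄̄ + A₂·R̄ = 1202.8100 + 0.577 × 12.1500 = 1209.8205

1209.82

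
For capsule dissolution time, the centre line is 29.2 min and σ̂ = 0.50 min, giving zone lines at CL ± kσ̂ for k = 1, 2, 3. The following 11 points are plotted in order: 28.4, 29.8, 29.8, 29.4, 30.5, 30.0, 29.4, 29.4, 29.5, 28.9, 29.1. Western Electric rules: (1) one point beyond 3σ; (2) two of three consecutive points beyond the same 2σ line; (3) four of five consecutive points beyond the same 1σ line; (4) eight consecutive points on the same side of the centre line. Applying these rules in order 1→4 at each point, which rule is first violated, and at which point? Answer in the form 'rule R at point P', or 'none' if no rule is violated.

rule 3 at point 6

Zone of each point (C = within 1σ̂, B = 1σ̂–2σ̂, A = 2σ̂–3σ̂, * = beyond 3σ̂; sign = side of CL): 1:-B, 2:+B, 3:+B, 4:+C, 5:+A, 6:+B, 7:+C, 8:+C, 9:+C, 10:-C, 11:-C
Rule 3 (four of five consecutive points beyond the same 1σ limit) is satisfied at point 6.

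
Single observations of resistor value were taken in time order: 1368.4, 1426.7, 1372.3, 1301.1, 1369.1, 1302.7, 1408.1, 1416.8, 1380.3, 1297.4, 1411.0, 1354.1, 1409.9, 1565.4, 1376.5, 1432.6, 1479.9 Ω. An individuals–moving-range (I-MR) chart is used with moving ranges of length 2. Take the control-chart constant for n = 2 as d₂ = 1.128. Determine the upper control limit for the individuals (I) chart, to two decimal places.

X̄ = (1368.4 + 1426.7 + 1372.3 + 1301.1 + 1369.1 + 1302.7 + 1408.1 + 1416.8 + 1380.3 + 1297.4 + 1411.0 + 1354.1 + 1409.9 + 1565.4 + 1376.5 + 1432.6 + 1479.9) / 17 = 1392.4882
Moving ranges: 58.3, 54.4, 71.2, 68.0, 66.4, 105.4, 8.7, 36.5, 82.9, 113.6, 56.9, 55.8, 155.5, 188.9, 56.1, 47.3; M̄R̄ = 1225.9000 / 16 = 76.6188
UCL = X̄ + 3·M̄R̄/d₂ = 1392.4882 + 3 × 76.6188 / 1.128 = 1596.2615

1596.26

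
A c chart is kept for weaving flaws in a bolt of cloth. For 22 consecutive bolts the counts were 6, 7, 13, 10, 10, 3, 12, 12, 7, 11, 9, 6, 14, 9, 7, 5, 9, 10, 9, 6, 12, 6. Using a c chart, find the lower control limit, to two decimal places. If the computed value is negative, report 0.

0.00

c̄ = (6 + 7 + 13 + 10 + 10 + 3 + 12 + 12 + 7 + 11 + 9 + 6 + 14 + 9 + 7 + 5 + 9 + 10 + 9 + 6 + 12 + 6) / 22 = 193 / 22 = 8.7727
LCL = c̄ − 3√c̄ = 8.7727 − 3 × 2.9619 = -0.1129 → 0 (cannot be negative)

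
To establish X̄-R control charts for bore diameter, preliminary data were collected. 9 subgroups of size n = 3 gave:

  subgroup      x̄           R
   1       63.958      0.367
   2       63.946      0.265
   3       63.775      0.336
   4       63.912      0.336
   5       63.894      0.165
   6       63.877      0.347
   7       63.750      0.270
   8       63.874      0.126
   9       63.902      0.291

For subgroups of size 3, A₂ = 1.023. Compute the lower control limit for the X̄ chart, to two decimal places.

X̄̄ = (63.958 + 63.946 + 63.775 + 63.912 + 63.894 + 63.877 + 63.750 + 63.874 + 63.902) / 9 = 574.8880 / 9 = 63.8764
R̄ = (0.367 + 0.265 + 0.336 + 0.336 + 0.165 + 0.347 + 0.270 + 0.126 + 0.291) / 9 = 2.5030 / 9 = 0.2781
LCL = X̄̄ − A₂·R̄ = 63.8764 − 1.023 × 0.2781 = 63.5919

63.59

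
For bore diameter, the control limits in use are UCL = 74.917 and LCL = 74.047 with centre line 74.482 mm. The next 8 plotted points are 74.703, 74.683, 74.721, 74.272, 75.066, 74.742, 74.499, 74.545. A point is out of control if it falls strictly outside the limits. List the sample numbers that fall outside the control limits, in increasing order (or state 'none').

5

Compare each point to [74.047, 74.917]: sample 5 = 75.066 > UCL.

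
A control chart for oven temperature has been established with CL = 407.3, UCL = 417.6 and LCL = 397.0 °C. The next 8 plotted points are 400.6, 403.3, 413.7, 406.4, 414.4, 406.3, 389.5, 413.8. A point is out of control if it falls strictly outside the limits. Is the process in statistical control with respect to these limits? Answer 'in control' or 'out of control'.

out of control

Compare each point to [397.0, 417.6]: sample 7 = 389.5 < LCL.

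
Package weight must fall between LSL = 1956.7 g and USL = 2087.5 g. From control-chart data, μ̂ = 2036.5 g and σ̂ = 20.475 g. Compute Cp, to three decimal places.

1.065

Cp = (USL − LSL) / (6σ̂) = (2087.5 − 1956.7) / (6 × 20.475) = 130.8000 / 122.8500 = 1.0647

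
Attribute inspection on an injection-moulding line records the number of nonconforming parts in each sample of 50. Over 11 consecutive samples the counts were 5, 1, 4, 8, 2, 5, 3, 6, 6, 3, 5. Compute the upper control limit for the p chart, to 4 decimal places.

p̄ = Σdᵢ / (k·n) = 48 / (11 × 50) = 0.08727
UCL = p̄ + 3·√(p̄(1−p̄)/n) = 0.08727 + 3 × √(0.08727×0.91273/50) = 0.08727 + 3 × 0.03991 = 0.20701

0.2070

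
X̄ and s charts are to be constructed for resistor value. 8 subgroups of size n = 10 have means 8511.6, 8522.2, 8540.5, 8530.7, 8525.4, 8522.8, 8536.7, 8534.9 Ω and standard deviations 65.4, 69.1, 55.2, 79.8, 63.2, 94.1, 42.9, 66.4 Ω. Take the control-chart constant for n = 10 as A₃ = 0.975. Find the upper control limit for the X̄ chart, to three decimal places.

8593.437

X̄̄ = (8511.6 + 8522.2 + 8540.5 + 8530.7 + 8525.4 + 8522.8 + 8536.7 + 8534.9) / 8 = 8528.1000
s̄ = (65.4 + 69.1 + 55.2 + 79.8 + 63.2 + 94.1 + 42.9 + 66.4) / 8 = 67.0125
UCL = X̄̄ + A₃·s̄ = 8528.1000 + 0.975 × 67.0125 = 8593.4372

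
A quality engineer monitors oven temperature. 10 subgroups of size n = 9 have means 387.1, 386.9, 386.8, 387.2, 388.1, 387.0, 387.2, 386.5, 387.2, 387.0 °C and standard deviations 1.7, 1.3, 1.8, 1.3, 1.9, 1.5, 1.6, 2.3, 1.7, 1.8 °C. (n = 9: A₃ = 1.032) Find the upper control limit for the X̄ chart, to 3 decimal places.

388.844

X̄̄ = (387.1 + 386.9 + 386.8 + 387.2 + 388.1 + 387.0 + 387.2 + 386.5 + 387.2 + 387.0) / 10 = 387.1000
s̄ = (1.7 + 1.3 + 1.8 + 1.3 + 1.9 + 1.5 + 1.6 + 2.3 + 1.7 + 1.8) / 10 = 1.6900
UCL = X̄̄ + A₃·s̄ = 387.1000 + 1.032 × 1.6900 = 388.8441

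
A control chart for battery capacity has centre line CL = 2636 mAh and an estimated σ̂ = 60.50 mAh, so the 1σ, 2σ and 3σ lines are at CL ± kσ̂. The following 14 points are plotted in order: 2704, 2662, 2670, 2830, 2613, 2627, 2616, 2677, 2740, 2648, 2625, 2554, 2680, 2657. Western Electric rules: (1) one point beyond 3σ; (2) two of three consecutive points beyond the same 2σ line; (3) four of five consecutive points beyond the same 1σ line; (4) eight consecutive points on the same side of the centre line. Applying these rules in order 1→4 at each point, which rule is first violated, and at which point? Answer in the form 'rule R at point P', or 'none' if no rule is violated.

rule 1 at point 4

Zone of each point (C = within 1σ̂, B = 1σ̂–2σ̂, A = 2σ̂–3σ̂, * = beyond 3σ̂; sign = side of CL): 1:+B, 2:+C, 3:+C, 4:+*, 5:-C, 6:-C, 7:-C, 8:+C, 9:+B, 10:+C, 11:-C, 12:-B, 13:+C, 14:+C
Rule 1 (one point beyond the 3σ limits) is satisfied at point 4.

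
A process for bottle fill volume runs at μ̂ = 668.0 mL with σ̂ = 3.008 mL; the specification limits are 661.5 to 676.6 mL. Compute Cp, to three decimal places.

0.837

Cp = (USL − LSL) / (6σ̂) = (676.6 − 661.5) / (6 × 3.008) = 15.1000 / 18.0480 = 0.8367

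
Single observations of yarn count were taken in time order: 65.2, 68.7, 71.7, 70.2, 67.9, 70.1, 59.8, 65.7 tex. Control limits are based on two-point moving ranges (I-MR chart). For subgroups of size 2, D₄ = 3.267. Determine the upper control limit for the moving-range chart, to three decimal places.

Moving ranges: 3.5, 3.0, 1.5, 2.3, 2.2, 10.3, 5.9; M̄R̄ = 28.7000 / 7 = 4.1000
UCL_MR = D₄·M̄R̄ = 3.267 × 4.1000 = 13.3947

13.395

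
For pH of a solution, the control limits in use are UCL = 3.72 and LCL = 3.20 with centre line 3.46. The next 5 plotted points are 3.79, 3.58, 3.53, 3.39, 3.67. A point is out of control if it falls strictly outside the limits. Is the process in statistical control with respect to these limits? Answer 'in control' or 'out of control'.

out of control

Compare each point to [3.20, 3.72]: sample 1 = 3.79 > UCL.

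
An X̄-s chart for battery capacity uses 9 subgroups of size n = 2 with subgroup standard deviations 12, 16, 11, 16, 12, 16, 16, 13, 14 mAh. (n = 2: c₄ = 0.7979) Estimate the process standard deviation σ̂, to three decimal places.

17.546

s̄ = (12 + 16 + 11 + 16 + 12 + 16 + 16 + 13 + 14) / 9 = 14.0000
σ̂ = s̄ / c₄ = 14.0000 / 0.7979 = 17.5461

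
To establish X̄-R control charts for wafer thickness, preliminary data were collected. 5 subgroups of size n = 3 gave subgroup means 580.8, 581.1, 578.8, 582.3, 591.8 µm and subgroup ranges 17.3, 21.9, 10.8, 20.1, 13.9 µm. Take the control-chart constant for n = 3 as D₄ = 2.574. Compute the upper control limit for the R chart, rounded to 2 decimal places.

R̄ = (17.3 + 21.9 + 10.8 + 20.1 + 13.9) / 5 = 84.0000 / 5 = 16.8000
UCL_R = D₄·R̄ = 2.574 × 16.8000 = 43.2432

43.24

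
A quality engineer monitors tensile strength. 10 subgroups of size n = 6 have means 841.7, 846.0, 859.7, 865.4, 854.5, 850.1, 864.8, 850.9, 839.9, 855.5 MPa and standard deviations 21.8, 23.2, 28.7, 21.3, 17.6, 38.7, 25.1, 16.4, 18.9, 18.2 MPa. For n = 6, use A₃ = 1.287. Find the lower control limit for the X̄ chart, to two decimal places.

823.26

X̄̄ = (841.7 + 846.0 + 859.7 + 865.4 + 854.5 + 850.1 + 864.8 + 850.9 + 839.9 + 855.5) / 10 = 852.8500
s̄ = (21.8 + 23.2 + 28.7 + 21.3 + 17.6 + 38.7 + 25.1 + 16.4 + 18.9 + 18.2) / 10 = 22.9900
LCL = X̄̄ − A₃·s̄ = 852.8500 − 1.287 × 22.9900 = 823.2619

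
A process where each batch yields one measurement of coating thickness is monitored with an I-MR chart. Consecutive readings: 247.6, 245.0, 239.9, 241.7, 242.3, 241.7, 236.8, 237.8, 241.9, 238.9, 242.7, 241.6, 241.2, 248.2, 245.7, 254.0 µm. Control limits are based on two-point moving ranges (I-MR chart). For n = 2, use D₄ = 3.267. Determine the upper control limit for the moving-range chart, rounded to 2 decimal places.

10.19

Moving ranges: 2.6, 5.1, 1.8, 0.6, 0.6, 4.9, 1.0, 4.1, 3.0, 3.8, 1.1, 0.4, 7.0, 2.5, 8.3; M̄R̄ = 46.8000 / 15 = 3.1200
UCL_MR = D₄·M̄R̄ = 3.267 × 3.1200 = 10.1930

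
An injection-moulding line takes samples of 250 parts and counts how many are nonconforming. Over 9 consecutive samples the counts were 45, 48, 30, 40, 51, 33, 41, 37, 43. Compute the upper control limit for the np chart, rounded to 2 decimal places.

58.43

p̄ = Σdᵢ / (k·n) = 368 / (9 × 250) = 0.16356
UCL = np̄ + 3·√(np̄(1−p̄)) = 40.8889 + 3 × √(40.8889×0.83644) = 40.8889 + 3 × 5.8482 = 58.4334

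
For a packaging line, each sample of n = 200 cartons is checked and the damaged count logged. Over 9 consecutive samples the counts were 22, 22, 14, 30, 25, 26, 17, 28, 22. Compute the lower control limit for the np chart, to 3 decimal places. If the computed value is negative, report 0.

p̄ = Σdᵢ / (k·n) = 206 / (9 × 200) = 0.11444
LCL = np̄ − 3·√(np̄(1−p̄)) = 22.8889 − 3 × 4.5022 = 9.3824

9.382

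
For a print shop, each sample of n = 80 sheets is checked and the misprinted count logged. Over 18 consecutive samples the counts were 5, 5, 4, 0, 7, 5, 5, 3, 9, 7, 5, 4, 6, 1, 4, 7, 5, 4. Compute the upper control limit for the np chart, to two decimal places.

11.14

p̄ = Σdᵢ / (k·n) = 86 / (18 × 80) = 0.05972
UCL = np̄ + 3·√(np̄(1−p̄)) = 4.7778 + 3 × √(4.7778×0.94028) = 4.7778 + 3 × 2.1195 = 11.1364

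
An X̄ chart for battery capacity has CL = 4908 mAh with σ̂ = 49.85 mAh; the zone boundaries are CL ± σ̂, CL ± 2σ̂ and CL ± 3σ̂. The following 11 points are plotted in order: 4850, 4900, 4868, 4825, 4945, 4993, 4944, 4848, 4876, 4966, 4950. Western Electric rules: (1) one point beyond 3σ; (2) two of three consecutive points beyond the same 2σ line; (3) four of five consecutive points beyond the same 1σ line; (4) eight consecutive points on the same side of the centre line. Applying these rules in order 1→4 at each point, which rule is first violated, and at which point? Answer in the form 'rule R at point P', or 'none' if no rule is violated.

Zone of each point (C = within 1σ̂, B = 1σ̂–2σ̂, A = 2σ̂–3σ̂, * = beyond 3σ̂; sign = side of CL): 1:-B, 2:-C, 3:-C, 4:-B, 5:+C, 6:+B, 7:+C, 8:-B, 9:-C, 10:+B, 11:+C
No rule fires across all 11 points.

none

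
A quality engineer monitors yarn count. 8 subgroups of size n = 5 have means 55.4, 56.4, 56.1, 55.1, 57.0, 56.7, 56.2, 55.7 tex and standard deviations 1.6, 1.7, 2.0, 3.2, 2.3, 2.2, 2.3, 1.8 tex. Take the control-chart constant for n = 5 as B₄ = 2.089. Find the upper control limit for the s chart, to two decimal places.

4.47

s̄ = (1.6 + 1.7 + 2.0 + 3.2 + 2.3 + 2.2 + 2.3 + 1.8) / 8 = 2.1375
UCL_s = B₄·s̄ = 2.089 × 2.1375 = 4.4652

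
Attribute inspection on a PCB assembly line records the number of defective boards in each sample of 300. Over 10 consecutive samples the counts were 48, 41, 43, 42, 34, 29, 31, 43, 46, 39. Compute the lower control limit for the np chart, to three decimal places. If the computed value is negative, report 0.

p̄ = Σdᵢ / (k·n) = 396 / (10 × 300) = 0.13200
LCL = np̄ − 3·√(np̄(1−p̄)) = 39.6000 − 3 × 5.8628 = 22.0115

22.012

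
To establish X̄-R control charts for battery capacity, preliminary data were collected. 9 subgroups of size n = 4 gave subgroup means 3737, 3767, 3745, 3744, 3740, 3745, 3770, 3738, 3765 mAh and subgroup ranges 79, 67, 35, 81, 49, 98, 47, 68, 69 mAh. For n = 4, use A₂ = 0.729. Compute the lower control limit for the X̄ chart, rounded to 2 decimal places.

X̄̄ = (3737 + 3767 + 3745 + 3744 + 3740 + 3745 + 3770 + 3738 + 3765) / 9 = 33751.0000 / 9 = 3750.1111
R̄ = (79 + 67 + 35 + 81 + 49 + 98 + 47 + 68 + 69) / 9 = 593.0000 / 9 = 65.8889
LCL = X̄̄ − A₂·R̄ = 3750.1111 − 0.729 × 65.8889 = 3702.0781

3702.08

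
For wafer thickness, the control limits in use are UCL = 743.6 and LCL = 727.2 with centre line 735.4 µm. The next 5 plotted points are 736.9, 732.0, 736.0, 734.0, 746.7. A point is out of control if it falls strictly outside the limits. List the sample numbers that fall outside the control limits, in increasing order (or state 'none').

5

Compare each point to [727.2, 743.6]: sample 5 = 746.7 > UCL.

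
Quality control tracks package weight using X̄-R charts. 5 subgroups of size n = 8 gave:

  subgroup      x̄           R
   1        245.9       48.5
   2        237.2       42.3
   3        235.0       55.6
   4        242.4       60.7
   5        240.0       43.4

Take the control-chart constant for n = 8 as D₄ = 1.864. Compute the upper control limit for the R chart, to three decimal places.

R̄ = (48.5 + 42.3 + 55.6 + 60.7 + 43.4) / 5 = 250.5000 / 5 = 50.1000
UCL_R = D₄·R̄ = 1.864 × 50.1000 = 93.3864

93.386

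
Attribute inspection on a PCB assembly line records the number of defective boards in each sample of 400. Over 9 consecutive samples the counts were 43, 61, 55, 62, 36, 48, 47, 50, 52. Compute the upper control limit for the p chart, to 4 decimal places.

0.1759

p̄ = Σdᵢ / (k·n) = 454 / (9 × 400) = 0.12611
UCL = p̄ + 3·√(p̄(1−p̄)/n) = 0.12611 + 3 × √(0.12611×0.87389/400) = 0.12611 + 3 × 0.01660 = 0.17591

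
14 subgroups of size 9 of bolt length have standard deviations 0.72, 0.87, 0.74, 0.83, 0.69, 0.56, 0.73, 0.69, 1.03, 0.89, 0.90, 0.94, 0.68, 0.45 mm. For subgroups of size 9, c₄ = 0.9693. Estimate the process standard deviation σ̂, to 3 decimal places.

0.790

s̄ = (0.72 + 0.87 + 0.74 + 0.83 + 0.69 + 0.56 + 0.73 + 0.69 + 1.03 + 0.89 + 0.90 + 0.94 + 0.68 + 0.45) / 14 = 0.7657
σ̂ = s̄ / c₄ = 0.7657 / 0.9693 = 0.7900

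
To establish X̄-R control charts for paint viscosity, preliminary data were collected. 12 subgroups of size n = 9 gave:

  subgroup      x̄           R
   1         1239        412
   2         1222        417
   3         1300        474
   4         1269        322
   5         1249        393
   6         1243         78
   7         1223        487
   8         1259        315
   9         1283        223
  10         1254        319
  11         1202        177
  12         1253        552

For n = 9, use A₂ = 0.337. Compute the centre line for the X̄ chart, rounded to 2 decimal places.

1249.67

X̄̄ = (1239 + 1222 + 1300 + 1269 + 1249 + 1243 + 1223 + 1259 + 1283 + 1254 + 1202 + 1253) / 12 = 14996.0000 / 12 = 1249.6667
CL = X̄̄ = 1249.6667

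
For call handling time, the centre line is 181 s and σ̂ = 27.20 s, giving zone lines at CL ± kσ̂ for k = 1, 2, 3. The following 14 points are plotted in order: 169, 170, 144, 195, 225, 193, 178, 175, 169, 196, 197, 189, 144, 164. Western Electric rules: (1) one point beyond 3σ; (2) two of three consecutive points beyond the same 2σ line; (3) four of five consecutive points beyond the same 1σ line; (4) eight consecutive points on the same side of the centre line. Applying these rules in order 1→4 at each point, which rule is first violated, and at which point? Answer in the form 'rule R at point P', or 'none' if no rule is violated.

Zone of each point (C = within 1σ̂, B = 1σ̂–2σ̂, A = 2σ̂–3σ̂, * = beyond 3σ̂; sign = side of CL): 1:-C, 2:-C, 3:-B, 4:+C, 5:+B, 6:+C, 7:-C, 8:-C, 9:-C, 10:+C, 11:+C, 12:+C, 13:-B, 14:-C
No rule fires across all 14 points.

none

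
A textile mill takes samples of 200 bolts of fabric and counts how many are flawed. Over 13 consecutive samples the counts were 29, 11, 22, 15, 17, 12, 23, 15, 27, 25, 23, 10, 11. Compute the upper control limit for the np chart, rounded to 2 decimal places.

30.74

p̄ = Σdᵢ / (k·n) = 240 / (13 × 200) = 0.09231
UCL = np̄ + 3·√(np̄(1−p̄)) = 18.4615 + 3 × √(18.4615×0.90769) = 18.4615 + 3 × 4.0936 = 30.7423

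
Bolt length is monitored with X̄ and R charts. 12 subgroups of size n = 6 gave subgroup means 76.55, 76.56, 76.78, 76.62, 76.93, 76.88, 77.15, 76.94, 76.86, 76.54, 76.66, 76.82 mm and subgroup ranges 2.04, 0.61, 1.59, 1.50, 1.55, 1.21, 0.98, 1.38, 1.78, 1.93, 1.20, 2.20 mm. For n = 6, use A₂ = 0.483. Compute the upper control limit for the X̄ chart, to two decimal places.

X̄̄ = (76.55 + 76.56 + 76.78 + 76.62 + 76.93 + 76.88 + 77.15 + 76.94 + 76.86 + 76.54 + 76.66 + 76.82) / 12 = 921.2900 / 12 = 76.7742
R̄ = (2.04 + 0.61 + 1.59 + 1.50 + 1.55 + 1.21 + 0.98 + 1.38 + 1.78 + 1.93 + 1.20 + 2.20) / 12 = 17.9700 / 12 = 1.4975
UCL = X̄̄ + A₂·R̄ = 76.7742 + 0.483 × 1.4975 = 77.4975

77.50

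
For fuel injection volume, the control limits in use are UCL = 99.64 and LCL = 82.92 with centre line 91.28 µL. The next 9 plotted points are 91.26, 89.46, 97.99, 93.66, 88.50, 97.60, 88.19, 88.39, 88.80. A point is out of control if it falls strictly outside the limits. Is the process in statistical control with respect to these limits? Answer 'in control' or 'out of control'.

in control

All 9 points lie within [82.92, 99.64].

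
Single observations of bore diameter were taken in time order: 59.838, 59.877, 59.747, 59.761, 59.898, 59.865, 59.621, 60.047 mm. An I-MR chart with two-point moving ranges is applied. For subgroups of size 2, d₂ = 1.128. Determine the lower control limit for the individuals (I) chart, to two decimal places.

59.44

X̄ = (59.838 + 59.877 + 59.747 + 59.761 + 59.898 + 59.865 + 59.621 + 60.047) / 8 = 59.8317
Moving ranges: 0.039, 0.130, 0.014, 0.137, 0.033, 0.244, 0.426; M̄R̄ = 1.0230 / 7 = 0.1461
LCL = X̄ − 3·M̄R̄/d₂ = 59.8317 − 3 × 0.1461 / 1.128 = 59.4431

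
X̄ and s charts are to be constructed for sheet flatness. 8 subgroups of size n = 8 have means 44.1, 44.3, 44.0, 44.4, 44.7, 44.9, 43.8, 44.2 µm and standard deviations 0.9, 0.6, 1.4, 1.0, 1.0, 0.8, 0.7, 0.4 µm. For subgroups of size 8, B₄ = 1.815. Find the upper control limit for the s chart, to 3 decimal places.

s̄ = (0.9 + 0.6 + 1.4 + 1.0 + 1.0 + 0.8 + 0.7 + 0.4) / 8 = 0.8500
UCL_s = B₄·s̄ = 1.815 × 0.8500 = 1.5427

1.543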